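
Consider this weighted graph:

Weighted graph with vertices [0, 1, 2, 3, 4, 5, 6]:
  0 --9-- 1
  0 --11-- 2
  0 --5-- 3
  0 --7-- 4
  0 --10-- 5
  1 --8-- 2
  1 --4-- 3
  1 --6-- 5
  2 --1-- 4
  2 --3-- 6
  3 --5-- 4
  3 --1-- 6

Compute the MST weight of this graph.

Applying Kruskal's algorithm (sort edges by weight, add if no cycle):
  Add (2,4) w=1
  Add (3,6) w=1
  Add (2,6) w=3
  Add (1,3) w=4
  Add (0,3) w=5
  Skip (3,4) w=5 (creates cycle)
  Add (1,5) w=6
  Skip (0,4) w=7 (creates cycle)
  Skip (1,2) w=8 (creates cycle)
  Skip (0,1) w=9 (creates cycle)
  Skip (0,5) w=10 (creates cycle)
  Skip (0,2) w=11 (creates cycle)
MST weight = 20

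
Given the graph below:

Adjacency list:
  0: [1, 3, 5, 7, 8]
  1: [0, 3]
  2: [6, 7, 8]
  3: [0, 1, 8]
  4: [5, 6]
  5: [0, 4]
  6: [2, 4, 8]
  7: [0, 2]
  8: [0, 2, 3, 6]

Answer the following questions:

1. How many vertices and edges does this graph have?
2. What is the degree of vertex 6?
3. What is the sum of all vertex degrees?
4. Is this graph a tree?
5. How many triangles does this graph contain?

Count: 9 vertices, 13 edges.
Vertex 6 has neighbors [2, 4, 8], degree = 3.
Handshaking lemma: 2 * 13 = 26.
A tree on 9 vertices has 8 edges. This graph has 13 edges (5 extra). Not a tree.
Number of triangles = 3.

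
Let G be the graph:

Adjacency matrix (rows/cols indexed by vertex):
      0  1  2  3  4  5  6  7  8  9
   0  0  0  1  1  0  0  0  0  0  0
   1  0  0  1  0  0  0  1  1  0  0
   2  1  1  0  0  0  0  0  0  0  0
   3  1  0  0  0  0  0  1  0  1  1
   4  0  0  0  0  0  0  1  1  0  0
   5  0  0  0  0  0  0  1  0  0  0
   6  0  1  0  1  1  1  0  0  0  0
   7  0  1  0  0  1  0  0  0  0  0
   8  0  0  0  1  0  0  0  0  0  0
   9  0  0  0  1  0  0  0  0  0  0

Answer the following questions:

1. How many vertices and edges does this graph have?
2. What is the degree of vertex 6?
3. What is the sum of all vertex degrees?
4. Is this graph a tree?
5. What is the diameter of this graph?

Count: 10 vertices, 11 edges.
Vertex 6 has neighbors [1, 3, 4, 5], degree = 4.
Handshaking lemma: 2 * 11 = 22.
A tree on 10 vertices has 9 edges. This graph has 11 edges (2 extra). Not a tree.
Diameter (longest shortest path) = 4.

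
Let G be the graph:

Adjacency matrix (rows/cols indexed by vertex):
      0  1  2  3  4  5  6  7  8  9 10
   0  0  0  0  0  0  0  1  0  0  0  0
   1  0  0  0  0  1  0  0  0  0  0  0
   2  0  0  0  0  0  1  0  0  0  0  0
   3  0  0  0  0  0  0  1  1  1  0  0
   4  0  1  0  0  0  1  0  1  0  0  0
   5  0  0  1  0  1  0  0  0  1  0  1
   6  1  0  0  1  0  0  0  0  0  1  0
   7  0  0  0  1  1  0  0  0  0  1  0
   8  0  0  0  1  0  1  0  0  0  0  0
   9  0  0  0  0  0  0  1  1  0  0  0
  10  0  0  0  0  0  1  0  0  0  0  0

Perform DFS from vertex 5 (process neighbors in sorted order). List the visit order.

DFS from vertex 5 (neighbors processed in ascending order):
Visit order: 5, 2, 4, 1, 7, 3, 6, 0, 9, 8, 10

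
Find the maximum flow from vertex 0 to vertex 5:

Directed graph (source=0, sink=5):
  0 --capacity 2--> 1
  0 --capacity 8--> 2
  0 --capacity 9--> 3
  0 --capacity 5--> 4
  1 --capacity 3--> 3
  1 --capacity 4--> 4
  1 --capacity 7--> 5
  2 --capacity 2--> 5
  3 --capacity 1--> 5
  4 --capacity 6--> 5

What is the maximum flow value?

Computing max flow:
  Flow on (0->1): 2/2
  Flow on (0->2): 2/8
  Flow on (0->3): 1/9
  Flow on (0->4): 5/5
  Flow on (1->5): 2/7
  Flow on (2->5): 2/2
  Flow on (3->5): 1/1
  Flow on (4->5): 5/6
Maximum flow = 10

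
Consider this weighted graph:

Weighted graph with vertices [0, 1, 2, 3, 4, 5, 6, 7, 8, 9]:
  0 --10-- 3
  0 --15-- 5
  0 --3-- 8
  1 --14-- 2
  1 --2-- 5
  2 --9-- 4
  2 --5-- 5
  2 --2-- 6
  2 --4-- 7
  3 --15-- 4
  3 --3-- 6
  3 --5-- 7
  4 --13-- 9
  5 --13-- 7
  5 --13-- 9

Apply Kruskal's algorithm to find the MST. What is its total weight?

Applying Kruskal's algorithm (sort edges by weight, add if no cycle):
  Add (1,5) w=2
  Add (2,6) w=2
  Add (0,8) w=3
  Add (3,6) w=3
  Add (2,7) w=4
  Add (2,5) w=5
  Skip (3,7) w=5 (creates cycle)
  Add (2,4) w=9
  Add (0,3) w=10
  Add (4,9) w=13
  Skip (5,9) w=13 (creates cycle)
  Skip (5,7) w=13 (creates cycle)
  Skip (1,2) w=14 (creates cycle)
  Skip (0,5) w=15 (creates cycle)
  Skip (3,4) w=15 (creates cycle)
MST weight = 51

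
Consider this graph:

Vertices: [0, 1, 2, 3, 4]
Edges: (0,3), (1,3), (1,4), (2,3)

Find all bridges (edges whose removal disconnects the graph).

A bridge is an edge whose removal increases the number of connected components.
Bridges found: (0,3), (1,3), (1,4), (2,3)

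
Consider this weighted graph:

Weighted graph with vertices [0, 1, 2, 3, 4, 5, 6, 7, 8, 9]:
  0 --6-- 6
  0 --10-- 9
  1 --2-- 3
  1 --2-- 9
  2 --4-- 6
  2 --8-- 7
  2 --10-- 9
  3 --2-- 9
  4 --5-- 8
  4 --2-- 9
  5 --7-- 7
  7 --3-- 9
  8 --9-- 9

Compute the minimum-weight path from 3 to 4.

Using Dijkstra's algorithm from vertex 3:
Shortest path: 3 -> 9 -> 4
Total weight: 2 + 2 = 4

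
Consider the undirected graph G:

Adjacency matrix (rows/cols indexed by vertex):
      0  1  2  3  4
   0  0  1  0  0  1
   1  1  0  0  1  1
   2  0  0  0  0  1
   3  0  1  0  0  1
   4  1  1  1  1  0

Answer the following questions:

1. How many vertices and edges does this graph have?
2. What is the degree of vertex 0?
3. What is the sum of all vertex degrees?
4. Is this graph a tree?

Count: 5 vertices, 6 edges.
Vertex 0 has neighbors [1, 4], degree = 2.
Handshaking lemma: 2 * 6 = 12.
A tree on 5 vertices has 4 edges. This graph has 6 edges (2 extra). Not a tree.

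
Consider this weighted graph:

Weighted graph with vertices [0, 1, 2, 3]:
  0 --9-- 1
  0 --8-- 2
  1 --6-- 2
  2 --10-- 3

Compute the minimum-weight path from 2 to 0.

Using Dijkstra's algorithm from vertex 2:
Shortest path: 2 -> 0
Total weight: 8 = 8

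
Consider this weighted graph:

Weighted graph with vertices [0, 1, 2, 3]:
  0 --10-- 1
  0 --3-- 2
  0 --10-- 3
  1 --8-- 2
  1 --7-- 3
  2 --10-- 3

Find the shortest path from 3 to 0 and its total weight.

Using Dijkstra's algorithm from vertex 3:
Shortest path: 3 -> 0
Total weight: 10 = 10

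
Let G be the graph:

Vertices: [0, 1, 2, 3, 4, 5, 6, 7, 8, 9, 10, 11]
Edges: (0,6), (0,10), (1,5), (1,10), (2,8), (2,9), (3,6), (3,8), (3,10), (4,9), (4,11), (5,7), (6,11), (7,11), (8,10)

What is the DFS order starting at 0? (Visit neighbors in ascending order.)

DFS from vertex 0 (neighbors processed in ascending order):
Visit order: 0, 6, 3, 8, 2, 9, 4, 11, 7, 5, 1, 10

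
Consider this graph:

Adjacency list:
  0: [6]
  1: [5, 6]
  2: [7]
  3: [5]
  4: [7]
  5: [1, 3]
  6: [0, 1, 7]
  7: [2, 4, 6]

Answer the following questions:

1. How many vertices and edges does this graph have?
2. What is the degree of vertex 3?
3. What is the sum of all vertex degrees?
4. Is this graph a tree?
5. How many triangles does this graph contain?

Count: 8 vertices, 7 edges.
Vertex 3 has neighbors [5], degree = 1.
Handshaking lemma: 2 * 7 = 14.
A graph is a tree iff it is connected and has exactly n-1 edges. This graph is connected (all 8 vertices in one component) and has 8-1 = 7 edges. It is a tree.
Number of triangles = 0.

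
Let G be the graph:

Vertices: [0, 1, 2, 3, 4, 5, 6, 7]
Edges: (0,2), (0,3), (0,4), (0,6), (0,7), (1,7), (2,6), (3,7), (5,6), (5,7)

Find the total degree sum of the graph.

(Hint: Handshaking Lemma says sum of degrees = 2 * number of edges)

Count edges: 10 edges.
By Handshaking Lemma: sum of degrees = 2 * 10 = 20.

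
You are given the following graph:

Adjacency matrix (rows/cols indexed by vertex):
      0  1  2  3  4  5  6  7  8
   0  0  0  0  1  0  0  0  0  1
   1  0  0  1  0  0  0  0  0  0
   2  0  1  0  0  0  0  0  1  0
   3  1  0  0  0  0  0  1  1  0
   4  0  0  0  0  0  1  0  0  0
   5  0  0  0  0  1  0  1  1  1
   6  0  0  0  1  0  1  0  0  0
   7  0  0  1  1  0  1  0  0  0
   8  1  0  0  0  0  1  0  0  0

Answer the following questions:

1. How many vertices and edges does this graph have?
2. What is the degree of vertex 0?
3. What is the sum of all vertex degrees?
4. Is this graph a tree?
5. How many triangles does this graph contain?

Count: 9 vertices, 10 edges.
Vertex 0 has neighbors [3, 8], degree = 2.
Handshaking lemma: 2 * 10 = 20.
A tree on 9 vertices has 8 edges. This graph has 10 edges (2 extra). Not a tree.
Number of triangles = 0.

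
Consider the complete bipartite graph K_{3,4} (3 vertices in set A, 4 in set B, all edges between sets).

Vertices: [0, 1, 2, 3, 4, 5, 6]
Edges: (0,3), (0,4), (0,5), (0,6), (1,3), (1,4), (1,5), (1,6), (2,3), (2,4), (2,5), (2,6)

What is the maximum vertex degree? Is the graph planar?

Set-A vertices have degree 4; set-B vertices have degree 3. Maximum degree = max(3,4) = 4.
K_{3,4} contains K_{3,3} as a subgraph (since both sides have >= 3 vertices); by Kuratowski's theorem it is not planar.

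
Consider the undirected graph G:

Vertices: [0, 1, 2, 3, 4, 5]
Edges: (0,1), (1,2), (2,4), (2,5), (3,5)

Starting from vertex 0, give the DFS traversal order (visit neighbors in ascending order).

DFS from vertex 0 (neighbors processed in ascending order):
Visit order: 0, 1, 2, 4, 5, 3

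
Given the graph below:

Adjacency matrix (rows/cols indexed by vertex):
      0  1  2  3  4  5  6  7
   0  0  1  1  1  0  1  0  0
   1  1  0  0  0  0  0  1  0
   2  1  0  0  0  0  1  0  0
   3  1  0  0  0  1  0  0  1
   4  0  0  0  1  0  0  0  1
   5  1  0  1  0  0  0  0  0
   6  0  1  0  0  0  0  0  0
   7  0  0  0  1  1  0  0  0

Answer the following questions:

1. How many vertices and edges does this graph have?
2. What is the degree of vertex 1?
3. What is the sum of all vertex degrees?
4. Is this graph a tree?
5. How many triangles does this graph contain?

Count: 8 vertices, 9 edges.
Vertex 1 has neighbors [0, 6], degree = 2.
Handshaking lemma: 2 * 9 = 18.
A tree on 8 vertices has 7 edges. This graph has 9 edges (2 extra). Not a tree.
Number of triangles = 2.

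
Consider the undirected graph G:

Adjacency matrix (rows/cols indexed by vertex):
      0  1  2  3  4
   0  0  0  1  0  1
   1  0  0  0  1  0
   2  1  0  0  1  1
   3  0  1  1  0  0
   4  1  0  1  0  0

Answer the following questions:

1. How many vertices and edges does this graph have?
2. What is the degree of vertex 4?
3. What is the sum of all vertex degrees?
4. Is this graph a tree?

Count: 5 vertices, 5 edges.
Vertex 4 has neighbors [0, 2], degree = 2.
Handshaking lemma: 2 * 5 = 10.
A tree on 5 vertices has 4 edges. This graph has 5 edges (1 extra). Not a tree.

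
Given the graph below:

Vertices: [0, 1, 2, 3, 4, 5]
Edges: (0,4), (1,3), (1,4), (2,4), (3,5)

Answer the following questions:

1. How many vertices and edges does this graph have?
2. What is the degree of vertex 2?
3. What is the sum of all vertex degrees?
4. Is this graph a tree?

Count: 6 vertices, 5 edges.
Vertex 2 has neighbors [4], degree = 1.
Handshaking lemma: 2 * 5 = 10.
A graph is a tree iff it is connected and has exactly n-1 edges. This graph is connected (all 6 vertices in one component) and has 6-1 = 5 edges. It is a tree.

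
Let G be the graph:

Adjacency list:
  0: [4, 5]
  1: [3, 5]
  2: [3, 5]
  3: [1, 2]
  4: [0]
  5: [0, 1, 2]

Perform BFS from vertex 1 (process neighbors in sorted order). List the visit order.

BFS from vertex 1 (neighbors processed in ascending order):
Visit order: 1, 3, 5, 2, 0, 4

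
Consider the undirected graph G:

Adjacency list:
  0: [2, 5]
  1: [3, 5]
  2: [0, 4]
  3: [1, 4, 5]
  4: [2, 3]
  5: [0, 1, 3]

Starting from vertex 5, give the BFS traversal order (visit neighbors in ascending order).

BFS from vertex 5 (neighbors processed in ascending order):
Visit order: 5, 0, 1, 3, 2, 4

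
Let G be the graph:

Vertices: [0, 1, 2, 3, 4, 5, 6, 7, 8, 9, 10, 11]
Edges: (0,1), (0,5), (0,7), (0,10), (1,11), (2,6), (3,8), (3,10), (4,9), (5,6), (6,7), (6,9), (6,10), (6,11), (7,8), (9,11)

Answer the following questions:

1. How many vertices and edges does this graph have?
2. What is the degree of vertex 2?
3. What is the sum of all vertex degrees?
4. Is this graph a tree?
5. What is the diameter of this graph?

Count: 12 vertices, 16 edges.
Vertex 2 has neighbors [6], degree = 1.
Handshaking lemma: 2 * 16 = 32.
A tree on 12 vertices has 11 edges. This graph has 16 edges (5 extra). Not a tree.
Diameter (longest shortest path) = 4.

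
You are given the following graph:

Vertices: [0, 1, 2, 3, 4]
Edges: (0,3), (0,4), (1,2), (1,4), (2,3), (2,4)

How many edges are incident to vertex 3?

Vertex 3 has neighbors [0, 2], so deg(3) = 2.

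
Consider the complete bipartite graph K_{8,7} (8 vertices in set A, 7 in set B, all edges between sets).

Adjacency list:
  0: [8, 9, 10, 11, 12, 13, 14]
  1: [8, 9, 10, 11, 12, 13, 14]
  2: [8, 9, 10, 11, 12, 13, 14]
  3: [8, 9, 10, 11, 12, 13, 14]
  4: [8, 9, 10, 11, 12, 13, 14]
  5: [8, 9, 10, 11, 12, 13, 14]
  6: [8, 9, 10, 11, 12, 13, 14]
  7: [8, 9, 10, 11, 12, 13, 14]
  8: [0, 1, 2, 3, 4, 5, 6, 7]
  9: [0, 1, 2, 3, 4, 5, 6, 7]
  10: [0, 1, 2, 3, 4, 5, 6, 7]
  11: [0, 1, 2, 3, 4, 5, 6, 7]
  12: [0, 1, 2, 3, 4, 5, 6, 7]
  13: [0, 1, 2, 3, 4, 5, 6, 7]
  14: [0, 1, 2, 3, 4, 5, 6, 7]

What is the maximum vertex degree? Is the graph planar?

Set-A vertices have degree 7; set-B vertices have degree 8. Maximum degree = max(8,7) = 8.
K_{8,7} contains K_{3,3} as a subgraph (since both sides have >= 3 vertices); by Kuratowski's theorem it is not planar.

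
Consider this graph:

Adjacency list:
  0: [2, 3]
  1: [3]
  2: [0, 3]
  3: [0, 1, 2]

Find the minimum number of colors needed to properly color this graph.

The graph has a maximum clique of size 3 (lower bound on chromatic number).
A valid 3-coloring: {0: 1, 1: 1, 2: 2, 3: 0}.
Chromatic number = 3.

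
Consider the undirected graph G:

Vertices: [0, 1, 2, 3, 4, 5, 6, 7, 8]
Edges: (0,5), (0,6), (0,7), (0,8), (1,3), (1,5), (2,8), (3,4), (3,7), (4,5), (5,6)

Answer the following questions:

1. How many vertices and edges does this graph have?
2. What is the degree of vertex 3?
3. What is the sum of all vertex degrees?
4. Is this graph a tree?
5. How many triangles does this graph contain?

Count: 9 vertices, 11 edges.
Vertex 3 has neighbors [1, 4, 7], degree = 3.
Handshaking lemma: 2 * 11 = 22.
A tree on 9 vertices has 8 edges. This graph has 11 edges (3 extra). Not a tree.
Number of triangles = 1.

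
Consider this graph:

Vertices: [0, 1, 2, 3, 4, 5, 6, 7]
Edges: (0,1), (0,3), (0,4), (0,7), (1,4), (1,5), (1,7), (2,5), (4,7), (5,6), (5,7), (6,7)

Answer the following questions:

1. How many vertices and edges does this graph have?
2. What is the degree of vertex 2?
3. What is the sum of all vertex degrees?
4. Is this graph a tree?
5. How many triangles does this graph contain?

Count: 8 vertices, 12 edges.
Vertex 2 has neighbors [5], degree = 1.
Handshaking lemma: 2 * 12 = 24.
A tree on 8 vertices has 7 edges. This graph has 12 edges (5 extra). Not a tree.
Number of triangles = 6.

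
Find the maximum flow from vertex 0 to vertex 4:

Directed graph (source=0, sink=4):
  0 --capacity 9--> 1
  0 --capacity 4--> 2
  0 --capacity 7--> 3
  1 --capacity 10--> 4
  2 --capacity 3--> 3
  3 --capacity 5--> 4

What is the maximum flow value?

Computing max flow:
  Flow on (0->1): 9/9
  Flow on (0->2): 3/4
  Flow on (0->3): 2/7
  Flow on (1->4): 9/10
  Flow on (2->3): 3/3
  Flow on (3->4): 5/5
Maximum flow = 14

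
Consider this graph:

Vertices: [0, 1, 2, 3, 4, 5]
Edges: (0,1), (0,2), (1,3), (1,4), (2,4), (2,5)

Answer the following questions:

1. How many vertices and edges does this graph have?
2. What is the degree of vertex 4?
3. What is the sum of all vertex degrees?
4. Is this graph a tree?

Count: 6 vertices, 6 edges.
Vertex 4 has neighbors [1, 2], degree = 2.
Handshaking lemma: 2 * 6 = 12.
A tree on 6 vertices has 5 edges. This graph has 6 edges (1 extra). Not a tree.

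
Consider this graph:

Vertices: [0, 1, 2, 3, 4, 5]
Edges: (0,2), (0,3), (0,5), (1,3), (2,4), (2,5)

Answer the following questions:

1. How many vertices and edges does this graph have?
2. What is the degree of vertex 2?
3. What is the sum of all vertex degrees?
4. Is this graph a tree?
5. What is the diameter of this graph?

Count: 6 vertices, 6 edges.
Vertex 2 has neighbors [0, 4, 5], degree = 3.
Handshaking lemma: 2 * 6 = 12.
A tree on 6 vertices has 5 edges. This graph has 6 edges (1 extra). Not a tree.
Diameter (longest shortest path) = 4.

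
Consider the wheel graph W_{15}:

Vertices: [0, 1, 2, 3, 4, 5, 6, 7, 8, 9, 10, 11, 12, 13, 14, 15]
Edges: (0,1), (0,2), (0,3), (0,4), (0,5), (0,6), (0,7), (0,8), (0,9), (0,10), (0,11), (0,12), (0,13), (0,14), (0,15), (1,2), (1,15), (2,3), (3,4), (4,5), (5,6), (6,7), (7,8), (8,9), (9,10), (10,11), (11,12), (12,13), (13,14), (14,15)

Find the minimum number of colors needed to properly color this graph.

W_{15} = C_{15} plus a hub adjacent to every cycle vertex.
The outer cycle needs 3 colors (odd cycle); the hub is adjacent to all of them so needs a fresh color.
Chromatic number = 3 + 1 = 4.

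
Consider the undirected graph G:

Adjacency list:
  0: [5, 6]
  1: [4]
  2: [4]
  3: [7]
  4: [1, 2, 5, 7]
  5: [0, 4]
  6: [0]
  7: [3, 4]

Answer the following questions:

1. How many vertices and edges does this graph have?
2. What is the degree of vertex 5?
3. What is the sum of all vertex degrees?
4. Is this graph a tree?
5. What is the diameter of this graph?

Count: 8 vertices, 7 edges.
Vertex 5 has neighbors [0, 4], degree = 2.
Handshaking lemma: 2 * 7 = 14.
A graph is a tree iff it is connected and has exactly n-1 edges. This graph is connected (all 8 vertices in one component) and has 8-1 = 7 edges. It is a tree.
Diameter (longest shortest path) = 5.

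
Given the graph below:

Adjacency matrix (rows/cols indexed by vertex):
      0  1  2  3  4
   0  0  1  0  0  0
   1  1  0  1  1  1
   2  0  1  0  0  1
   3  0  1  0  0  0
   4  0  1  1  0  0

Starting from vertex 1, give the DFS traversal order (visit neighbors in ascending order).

DFS from vertex 1 (neighbors processed in ascending order):
Visit order: 1, 0, 2, 4, 3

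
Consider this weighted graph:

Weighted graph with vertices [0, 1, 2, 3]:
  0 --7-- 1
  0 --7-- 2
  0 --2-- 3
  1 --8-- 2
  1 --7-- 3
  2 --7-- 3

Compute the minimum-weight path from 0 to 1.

Using Dijkstra's algorithm from vertex 0:
Shortest path: 0 -> 1
Total weight: 7 = 7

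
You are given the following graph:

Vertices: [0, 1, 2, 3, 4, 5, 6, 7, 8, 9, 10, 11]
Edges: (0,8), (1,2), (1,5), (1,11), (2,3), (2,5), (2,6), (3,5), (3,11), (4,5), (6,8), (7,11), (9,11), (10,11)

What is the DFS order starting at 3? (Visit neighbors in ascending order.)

DFS from vertex 3 (neighbors processed in ascending order):
Visit order: 3, 2, 1, 5, 4, 11, 7, 9, 10, 6, 8, 0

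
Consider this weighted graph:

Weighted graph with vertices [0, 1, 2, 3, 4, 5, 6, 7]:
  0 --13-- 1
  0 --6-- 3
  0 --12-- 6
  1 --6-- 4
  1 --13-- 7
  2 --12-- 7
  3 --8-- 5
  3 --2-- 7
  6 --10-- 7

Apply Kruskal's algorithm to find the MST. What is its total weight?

Applying Kruskal's algorithm (sort edges by weight, add if no cycle):
  Add (3,7) w=2
  Add (0,3) w=6
  Add (1,4) w=6
  Add (3,5) w=8
  Add (6,7) w=10
  Skip (0,6) w=12 (creates cycle)
  Add (2,7) w=12
  Add (0,1) w=13
  Skip (1,7) w=13 (creates cycle)
MST weight = 57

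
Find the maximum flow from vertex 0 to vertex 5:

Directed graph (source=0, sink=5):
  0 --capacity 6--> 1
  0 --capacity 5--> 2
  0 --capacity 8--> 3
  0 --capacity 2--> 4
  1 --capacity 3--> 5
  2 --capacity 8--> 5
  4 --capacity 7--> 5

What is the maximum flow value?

Computing max flow:
  Flow on (0->1): 3/6
  Flow on (0->2): 5/5
  Flow on (0->4): 2/2
  Flow on (1->5): 3/3
  Flow on (2->5): 5/8
  Flow on (4->5): 2/7
Maximum flow = 10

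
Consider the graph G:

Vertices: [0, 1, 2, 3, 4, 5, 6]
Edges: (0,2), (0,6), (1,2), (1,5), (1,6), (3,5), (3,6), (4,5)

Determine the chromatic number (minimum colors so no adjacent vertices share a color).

The graph has a maximum clique of size 2 (lower bound on chromatic number).
A valid 2-coloring: {0: 0, 1: 0, 2: 1, 3: 0, 4: 0, 5: 1, 6: 1}.
Chromatic number = 2.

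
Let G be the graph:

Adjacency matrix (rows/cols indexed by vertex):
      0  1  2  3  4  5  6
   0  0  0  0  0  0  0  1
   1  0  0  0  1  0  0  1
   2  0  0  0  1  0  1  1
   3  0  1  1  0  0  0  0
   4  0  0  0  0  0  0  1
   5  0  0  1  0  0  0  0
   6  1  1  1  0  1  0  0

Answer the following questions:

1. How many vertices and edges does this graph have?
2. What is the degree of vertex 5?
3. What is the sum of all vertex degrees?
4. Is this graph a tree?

Count: 7 vertices, 7 edges.
Vertex 5 has neighbors [2], degree = 1.
Handshaking lemma: 2 * 7 = 14.
A tree on 7 vertices has 6 edges. This graph has 7 edges (1 extra). Not a tree.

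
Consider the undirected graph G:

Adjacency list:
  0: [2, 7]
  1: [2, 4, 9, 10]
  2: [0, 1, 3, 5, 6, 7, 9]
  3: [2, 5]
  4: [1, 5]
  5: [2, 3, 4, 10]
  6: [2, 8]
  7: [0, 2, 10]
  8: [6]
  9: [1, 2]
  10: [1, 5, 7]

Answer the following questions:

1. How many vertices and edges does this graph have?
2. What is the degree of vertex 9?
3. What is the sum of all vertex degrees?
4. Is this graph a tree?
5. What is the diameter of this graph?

Count: 11 vertices, 16 edges.
Vertex 9 has neighbors [1, 2], degree = 2.
Handshaking lemma: 2 * 16 = 32.
A tree on 11 vertices has 10 edges. This graph has 16 edges (6 extra). Not a tree.
Diameter (longest shortest path) = 4.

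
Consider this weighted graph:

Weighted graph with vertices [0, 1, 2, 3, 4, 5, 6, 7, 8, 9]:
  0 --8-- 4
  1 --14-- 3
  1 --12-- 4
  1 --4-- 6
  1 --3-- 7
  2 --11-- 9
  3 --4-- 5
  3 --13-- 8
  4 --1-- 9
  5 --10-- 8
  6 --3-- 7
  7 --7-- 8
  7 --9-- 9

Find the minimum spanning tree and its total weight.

Applying Kruskal's algorithm (sort edges by weight, add if no cycle):
  Add (4,9) w=1
  Add (1,7) w=3
  Add (6,7) w=3
  Skip (1,6) w=4 (creates cycle)
  Add (3,5) w=4
  Add (7,8) w=7
  Add (0,4) w=8
  Add (7,9) w=9
  Add (5,8) w=10
  Add (2,9) w=11
  Skip (1,4) w=12 (creates cycle)
  Skip (3,8) w=13 (creates cycle)
  Skip (1,3) w=14 (creates cycle)
MST weight = 56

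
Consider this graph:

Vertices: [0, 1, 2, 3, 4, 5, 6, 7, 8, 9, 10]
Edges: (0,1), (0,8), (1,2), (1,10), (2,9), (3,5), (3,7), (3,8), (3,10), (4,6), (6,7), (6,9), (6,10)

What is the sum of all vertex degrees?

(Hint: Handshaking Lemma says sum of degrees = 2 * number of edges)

Count edges: 13 edges.
By Handshaking Lemma: sum of degrees = 2 * 13 = 26.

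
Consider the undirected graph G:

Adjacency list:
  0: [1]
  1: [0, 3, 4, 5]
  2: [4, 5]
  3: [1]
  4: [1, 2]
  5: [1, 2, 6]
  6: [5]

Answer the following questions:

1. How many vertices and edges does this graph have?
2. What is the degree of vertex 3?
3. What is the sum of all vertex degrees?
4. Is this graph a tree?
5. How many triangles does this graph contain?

Count: 7 vertices, 7 edges.
Vertex 3 has neighbors [1], degree = 1.
Handshaking lemma: 2 * 7 = 14.
A tree on 7 vertices has 6 edges. This graph has 7 edges (1 extra). Not a tree.
Number of triangles = 0.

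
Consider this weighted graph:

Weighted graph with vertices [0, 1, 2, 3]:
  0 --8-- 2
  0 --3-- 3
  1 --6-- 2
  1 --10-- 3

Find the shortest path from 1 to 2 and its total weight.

Using Dijkstra's algorithm from vertex 1:
Shortest path: 1 -> 2
Total weight: 6 = 6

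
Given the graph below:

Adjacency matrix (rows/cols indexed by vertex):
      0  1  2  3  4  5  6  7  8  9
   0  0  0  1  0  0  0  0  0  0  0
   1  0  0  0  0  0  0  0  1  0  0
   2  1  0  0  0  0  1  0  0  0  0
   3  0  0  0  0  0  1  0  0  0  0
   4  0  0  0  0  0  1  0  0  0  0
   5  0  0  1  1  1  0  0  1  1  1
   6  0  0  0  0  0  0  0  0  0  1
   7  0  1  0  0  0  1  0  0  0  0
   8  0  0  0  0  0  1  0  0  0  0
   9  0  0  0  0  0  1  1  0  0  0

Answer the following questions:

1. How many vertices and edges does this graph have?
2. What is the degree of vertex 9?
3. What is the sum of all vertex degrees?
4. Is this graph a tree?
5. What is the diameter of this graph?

Count: 10 vertices, 9 edges.
Vertex 9 has neighbors [5, 6], degree = 2.
Handshaking lemma: 2 * 9 = 18.
A graph is a tree iff it is connected and has exactly n-1 edges. This graph is connected (all 10 vertices in one component) and has 10-1 = 9 edges. It is a tree.
Diameter (longest shortest path) = 4.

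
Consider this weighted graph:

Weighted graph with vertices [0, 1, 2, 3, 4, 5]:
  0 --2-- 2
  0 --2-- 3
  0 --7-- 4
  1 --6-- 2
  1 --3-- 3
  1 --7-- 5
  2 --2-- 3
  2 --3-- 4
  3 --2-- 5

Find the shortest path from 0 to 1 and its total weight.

Using Dijkstra's algorithm from vertex 0:
Shortest path: 0 -> 3 -> 1
Total weight: 2 + 3 = 5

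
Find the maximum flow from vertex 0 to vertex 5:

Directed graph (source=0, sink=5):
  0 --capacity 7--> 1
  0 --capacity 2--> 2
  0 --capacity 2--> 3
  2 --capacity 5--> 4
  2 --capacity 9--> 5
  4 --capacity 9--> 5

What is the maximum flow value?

Computing max flow:
  Flow on (0->2): 2/2
  Flow on (2->5): 2/9
Maximum flow = 2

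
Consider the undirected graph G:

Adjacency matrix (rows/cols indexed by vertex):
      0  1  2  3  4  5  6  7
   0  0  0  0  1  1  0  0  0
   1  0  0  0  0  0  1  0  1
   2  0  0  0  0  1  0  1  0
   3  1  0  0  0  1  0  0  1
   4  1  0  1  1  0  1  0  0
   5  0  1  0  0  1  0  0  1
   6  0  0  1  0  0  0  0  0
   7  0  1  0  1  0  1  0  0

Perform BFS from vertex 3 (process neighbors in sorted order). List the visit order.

BFS from vertex 3 (neighbors processed in ascending order):
Visit order: 3, 0, 4, 7, 2, 5, 1, 6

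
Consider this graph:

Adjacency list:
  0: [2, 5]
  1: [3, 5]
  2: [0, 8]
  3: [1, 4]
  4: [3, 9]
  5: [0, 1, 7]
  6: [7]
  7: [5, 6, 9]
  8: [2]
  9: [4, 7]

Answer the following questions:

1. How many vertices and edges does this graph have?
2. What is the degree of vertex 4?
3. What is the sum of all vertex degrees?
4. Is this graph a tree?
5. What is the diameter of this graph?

Count: 10 vertices, 10 edges.
Vertex 4 has neighbors [3, 9], degree = 2.
Handshaking lemma: 2 * 10 = 20.
A tree on 10 vertices has 9 edges. This graph has 10 edges (1 extra). Not a tree.
Diameter (longest shortest path) = 6.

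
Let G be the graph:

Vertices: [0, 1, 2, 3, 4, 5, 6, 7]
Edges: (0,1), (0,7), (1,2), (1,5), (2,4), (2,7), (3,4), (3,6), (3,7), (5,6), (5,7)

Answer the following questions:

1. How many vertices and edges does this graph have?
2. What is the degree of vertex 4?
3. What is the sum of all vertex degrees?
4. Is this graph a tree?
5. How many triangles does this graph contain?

Count: 8 vertices, 11 edges.
Vertex 4 has neighbors [2, 3], degree = 2.
Handshaking lemma: 2 * 11 = 22.
A tree on 8 vertices has 7 edges. This graph has 11 edges (4 extra). Not a tree.
Number of triangles = 0.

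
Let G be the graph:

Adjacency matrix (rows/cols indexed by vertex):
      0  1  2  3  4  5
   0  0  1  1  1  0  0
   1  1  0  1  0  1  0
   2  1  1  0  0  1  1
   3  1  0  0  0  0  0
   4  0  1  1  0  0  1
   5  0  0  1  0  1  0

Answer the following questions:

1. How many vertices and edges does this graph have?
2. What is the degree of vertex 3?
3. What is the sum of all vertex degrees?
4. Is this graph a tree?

Count: 6 vertices, 8 edges.
Vertex 3 has neighbors [0], degree = 1.
Handshaking lemma: 2 * 8 = 16.
A tree on 6 vertices has 5 edges. This graph has 8 edges (3 extra). Not a tree.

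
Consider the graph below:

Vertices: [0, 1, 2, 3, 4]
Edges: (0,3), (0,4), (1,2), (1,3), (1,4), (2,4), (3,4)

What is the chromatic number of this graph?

The graph has a maximum clique of size 3 (lower bound on chromatic number).
A valid 3-coloring: {0: 1, 1: 1, 2: 2, 3: 2, 4: 0}.
Chromatic number = 3.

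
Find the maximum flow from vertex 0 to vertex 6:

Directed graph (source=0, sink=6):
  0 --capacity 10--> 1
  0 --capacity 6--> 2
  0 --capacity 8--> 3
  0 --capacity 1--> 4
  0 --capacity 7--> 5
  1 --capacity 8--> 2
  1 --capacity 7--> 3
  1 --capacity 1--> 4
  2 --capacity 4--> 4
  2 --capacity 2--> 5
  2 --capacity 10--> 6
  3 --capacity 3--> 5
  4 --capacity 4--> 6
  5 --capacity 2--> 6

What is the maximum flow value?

Computing max flow:
  Flow on (0->1): 9/10
  Flow on (0->2): 4/6
  Flow on (0->3): 2/8
  Flow on (0->4): 1/1
  Flow on (1->2): 8/8
  Flow on (1->4): 1/1
  Flow on (2->4): 2/4
  Flow on (2->6): 10/10
  Flow on (3->5): 2/3
  Flow on (4->6): 4/4
  Flow on (5->6): 2/2
Maximum flow = 16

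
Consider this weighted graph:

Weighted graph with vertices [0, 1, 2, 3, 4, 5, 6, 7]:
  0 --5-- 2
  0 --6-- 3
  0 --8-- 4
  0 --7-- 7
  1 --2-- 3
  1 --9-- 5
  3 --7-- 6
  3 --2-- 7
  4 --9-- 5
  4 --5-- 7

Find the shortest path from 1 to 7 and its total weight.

Using Dijkstra's algorithm from vertex 1:
Shortest path: 1 -> 3 -> 7
Total weight: 2 + 2 = 4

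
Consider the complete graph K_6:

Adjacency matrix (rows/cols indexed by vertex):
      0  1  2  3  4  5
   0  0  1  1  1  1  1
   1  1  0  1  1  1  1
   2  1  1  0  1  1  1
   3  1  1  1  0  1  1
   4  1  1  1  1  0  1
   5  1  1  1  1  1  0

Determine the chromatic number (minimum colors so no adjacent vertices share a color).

In K_6, every vertex is adjacent to every other vertex.
Each vertex needs a unique color.
Chromatic number = 6.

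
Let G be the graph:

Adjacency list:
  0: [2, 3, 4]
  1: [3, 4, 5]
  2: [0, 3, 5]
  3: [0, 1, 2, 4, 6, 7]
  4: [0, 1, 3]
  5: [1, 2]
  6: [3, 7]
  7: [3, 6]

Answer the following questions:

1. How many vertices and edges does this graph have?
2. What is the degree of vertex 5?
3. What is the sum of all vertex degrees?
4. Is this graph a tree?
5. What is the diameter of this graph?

Count: 8 vertices, 12 edges.
Vertex 5 has neighbors [1, 2], degree = 2.
Handshaking lemma: 2 * 12 = 24.
A tree on 8 vertices has 7 edges. This graph has 12 edges (5 extra). Not a tree.
Diameter (longest shortest path) = 3.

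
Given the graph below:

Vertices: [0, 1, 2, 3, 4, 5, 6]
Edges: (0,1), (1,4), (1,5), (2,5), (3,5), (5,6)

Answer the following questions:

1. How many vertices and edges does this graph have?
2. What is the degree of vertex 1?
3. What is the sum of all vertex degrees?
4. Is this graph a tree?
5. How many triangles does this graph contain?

Count: 7 vertices, 6 edges.
Vertex 1 has neighbors [0, 4, 5], degree = 3.
Handshaking lemma: 2 * 6 = 12.
A graph is a tree iff it is connected and has exactly n-1 edges. This graph is connected (all 7 vertices in one component) and has 7-1 = 6 edges. It is a tree.
Number of triangles = 0.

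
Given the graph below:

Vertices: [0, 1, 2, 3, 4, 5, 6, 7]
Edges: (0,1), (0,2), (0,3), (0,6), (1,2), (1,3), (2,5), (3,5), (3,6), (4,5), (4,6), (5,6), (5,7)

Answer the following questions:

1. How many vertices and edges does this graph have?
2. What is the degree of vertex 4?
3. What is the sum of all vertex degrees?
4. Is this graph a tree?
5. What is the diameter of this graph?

Count: 8 vertices, 13 edges.
Vertex 4 has neighbors [5, 6], degree = 2.
Handshaking lemma: 2 * 13 = 26.
A tree on 8 vertices has 7 edges. This graph has 13 edges (6 extra). Not a tree.
Diameter (longest shortest path) = 3.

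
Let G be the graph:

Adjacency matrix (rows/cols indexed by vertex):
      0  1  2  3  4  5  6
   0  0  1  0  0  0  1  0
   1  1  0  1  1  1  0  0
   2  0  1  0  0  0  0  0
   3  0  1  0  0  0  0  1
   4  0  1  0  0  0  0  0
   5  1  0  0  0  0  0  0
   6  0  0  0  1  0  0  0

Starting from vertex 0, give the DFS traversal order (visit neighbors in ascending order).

DFS from vertex 0 (neighbors processed in ascending order):
Visit order: 0, 1, 2, 3, 6, 4, 5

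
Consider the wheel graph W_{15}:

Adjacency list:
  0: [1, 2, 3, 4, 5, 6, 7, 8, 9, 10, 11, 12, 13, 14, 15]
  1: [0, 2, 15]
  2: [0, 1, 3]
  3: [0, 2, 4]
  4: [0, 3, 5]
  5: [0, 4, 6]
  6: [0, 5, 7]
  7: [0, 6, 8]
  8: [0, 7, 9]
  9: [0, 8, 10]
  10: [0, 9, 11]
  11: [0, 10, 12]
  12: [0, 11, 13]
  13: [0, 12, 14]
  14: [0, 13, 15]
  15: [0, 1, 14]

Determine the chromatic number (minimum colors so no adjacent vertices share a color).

W_{15} = C_{15} plus a hub adjacent to every cycle vertex.
The outer cycle needs 3 colors (odd cycle); the hub is adjacent to all of them so needs a fresh color.
Chromatic number = 3 + 1 = 4.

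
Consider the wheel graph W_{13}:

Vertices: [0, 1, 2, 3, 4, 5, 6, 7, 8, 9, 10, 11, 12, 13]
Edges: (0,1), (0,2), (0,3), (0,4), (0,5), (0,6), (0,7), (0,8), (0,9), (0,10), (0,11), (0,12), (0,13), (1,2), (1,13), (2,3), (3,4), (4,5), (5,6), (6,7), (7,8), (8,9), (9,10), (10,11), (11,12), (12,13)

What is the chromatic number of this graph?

W_{13} = C_{13} plus a hub adjacent to every cycle vertex.
The outer cycle needs 3 colors (odd cycle); the hub is adjacent to all of them so needs a fresh color.
Chromatic number = 3 + 1 = 4.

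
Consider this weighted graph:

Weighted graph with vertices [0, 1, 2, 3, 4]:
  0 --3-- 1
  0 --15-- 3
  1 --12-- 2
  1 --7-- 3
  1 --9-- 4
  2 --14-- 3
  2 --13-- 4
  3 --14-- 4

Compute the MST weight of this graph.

Applying Kruskal's algorithm (sort edges by weight, add if no cycle):
  Add (0,1) w=3
  Add (1,3) w=7
  Add (1,4) w=9
  Add (1,2) w=12
  Skip (2,4) w=13 (creates cycle)
  Skip (2,3) w=14 (creates cycle)
  Skip (3,4) w=14 (creates cycle)
  Skip (0,3) w=15 (creates cycle)
MST weight = 31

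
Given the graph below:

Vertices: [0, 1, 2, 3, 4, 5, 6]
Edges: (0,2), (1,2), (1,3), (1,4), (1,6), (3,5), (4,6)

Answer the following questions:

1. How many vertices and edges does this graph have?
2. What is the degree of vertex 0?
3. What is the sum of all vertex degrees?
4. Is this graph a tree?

Count: 7 vertices, 7 edges.
Vertex 0 has neighbors [2], degree = 1.
Handshaking lemma: 2 * 7 = 14.
A tree on 7 vertices has 6 edges. This graph has 7 edges (1 extra). Not a tree.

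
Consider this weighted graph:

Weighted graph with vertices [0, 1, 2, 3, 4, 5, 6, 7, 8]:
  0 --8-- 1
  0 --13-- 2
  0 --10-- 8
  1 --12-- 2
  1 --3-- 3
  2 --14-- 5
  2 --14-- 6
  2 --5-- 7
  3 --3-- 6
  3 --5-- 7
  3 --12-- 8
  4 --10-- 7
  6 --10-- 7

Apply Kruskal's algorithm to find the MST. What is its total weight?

Applying Kruskal's algorithm (sort edges by weight, add if no cycle):
  Add (1,3) w=3
  Add (3,6) w=3
  Add (2,7) w=5
  Add (3,7) w=5
  Add (0,1) w=8
  Add (0,8) w=10
  Add (4,7) w=10
  Skip (6,7) w=10 (creates cycle)
  Skip (1,2) w=12 (creates cycle)
  Skip (3,8) w=12 (creates cycle)
  Skip (0,2) w=13 (creates cycle)
  Add (2,5) w=14
  Skip (2,6) w=14 (creates cycle)
MST weight = 58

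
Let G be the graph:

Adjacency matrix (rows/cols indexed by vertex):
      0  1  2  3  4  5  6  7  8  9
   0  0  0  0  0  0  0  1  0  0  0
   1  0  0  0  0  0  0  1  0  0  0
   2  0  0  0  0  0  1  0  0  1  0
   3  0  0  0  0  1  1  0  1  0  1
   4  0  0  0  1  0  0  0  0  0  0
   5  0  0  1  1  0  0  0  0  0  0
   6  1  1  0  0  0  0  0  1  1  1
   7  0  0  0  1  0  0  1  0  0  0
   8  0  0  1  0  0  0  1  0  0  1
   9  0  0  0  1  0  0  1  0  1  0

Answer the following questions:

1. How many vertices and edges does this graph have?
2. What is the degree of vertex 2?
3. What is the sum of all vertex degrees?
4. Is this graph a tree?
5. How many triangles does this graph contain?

Count: 10 vertices, 12 edges.
Vertex 2 has neighbors [5, 8], degree = 2.
Handshaking lemma: 2 * 12 = 24.
A tree on 10 vertices has 9 edges. This graph has 12 edges (3 extra). Not a tree.
Number of triangles = 1.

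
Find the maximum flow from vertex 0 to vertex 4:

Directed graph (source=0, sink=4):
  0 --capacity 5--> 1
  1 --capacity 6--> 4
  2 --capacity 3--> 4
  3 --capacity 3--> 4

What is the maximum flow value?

Computing max flow:
  Flow on (0->1): 5/5
  Flow on (1->4): 5/6
Maximum flow = 5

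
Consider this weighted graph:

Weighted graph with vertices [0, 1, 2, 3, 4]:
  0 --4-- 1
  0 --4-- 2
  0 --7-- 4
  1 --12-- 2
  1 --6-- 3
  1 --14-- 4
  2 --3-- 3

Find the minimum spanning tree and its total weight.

Applying Kruskal's algorithm (sort edges by weight, add if no cycle):
  Add (2,3) w=3
  Add (0,2) w=4
  Add (0,1) w=4
  Skip (1,3) w=6 (creates cycle)
  Add (0,4) w=7
  Skip (1,2) w=12 (creates cycle)
  Skip (1,4) w=14 (creates cycle)
MST weight = 18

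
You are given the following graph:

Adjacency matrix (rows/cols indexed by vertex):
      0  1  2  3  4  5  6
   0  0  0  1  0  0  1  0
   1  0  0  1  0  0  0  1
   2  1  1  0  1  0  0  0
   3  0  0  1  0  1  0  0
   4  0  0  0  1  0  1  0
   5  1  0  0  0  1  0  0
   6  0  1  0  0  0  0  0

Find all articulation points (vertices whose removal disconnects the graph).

An articulation point is a vertex whose removal disconnects the graph.
Articulation points: [1, 2]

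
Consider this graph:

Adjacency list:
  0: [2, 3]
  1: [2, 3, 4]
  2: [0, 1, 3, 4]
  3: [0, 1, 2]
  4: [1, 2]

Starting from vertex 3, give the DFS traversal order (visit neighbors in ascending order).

DFS from vertex 3 (neighbors processed in ascending order):
Visit order: 3, 0, 2, 1, 4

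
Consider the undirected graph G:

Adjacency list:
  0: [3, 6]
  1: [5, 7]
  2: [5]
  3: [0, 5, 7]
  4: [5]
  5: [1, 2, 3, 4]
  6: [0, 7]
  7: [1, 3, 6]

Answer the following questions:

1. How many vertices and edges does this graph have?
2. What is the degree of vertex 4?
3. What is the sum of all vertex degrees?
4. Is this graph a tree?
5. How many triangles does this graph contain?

Count: 8 vertices, 9 edges.
Vertex 4 has neighbors [5], degree = 1.
Handshaking lemma: 2 * 9 = 18.
A tree on 8 vertices has 7 edges. This graph has 9 edges (2 extra). Not a tree.
Number of triangles = 0.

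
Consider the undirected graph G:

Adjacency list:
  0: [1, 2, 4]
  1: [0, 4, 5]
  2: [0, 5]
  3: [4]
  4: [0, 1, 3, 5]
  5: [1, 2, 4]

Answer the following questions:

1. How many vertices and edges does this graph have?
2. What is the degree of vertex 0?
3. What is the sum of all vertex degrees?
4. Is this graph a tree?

Count: 6 vertices, 8 edges.
Vertex 0 has neighbors [1, 2, 4], degree = 3.
Handshaking lemma: 2 * 8 = 16.
A tree on 6 vertices has 5 edges. This graph has 8 edges (3 extra). Not a tree.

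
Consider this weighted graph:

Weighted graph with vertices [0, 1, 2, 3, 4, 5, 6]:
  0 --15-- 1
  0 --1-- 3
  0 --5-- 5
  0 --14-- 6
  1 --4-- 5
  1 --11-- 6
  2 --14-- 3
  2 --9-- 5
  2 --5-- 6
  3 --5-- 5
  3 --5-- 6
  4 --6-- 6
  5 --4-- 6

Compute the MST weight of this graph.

Applying Kruskal's algorithm (sort edges by weight, add if no cycle):
  Add (0,3) w=1
  Add (1,5) w=4
  Add (5,6) w=4
  Add (0,5) w=5
  Add (2,6) w=5
  Skip (3,5) w=5 (creates cycle)
  Skip (3,6) w=5 (creates cycle)
  Add (4,6) w=6
  Skip (2,5) w=9 (creates cycle)
  Skip (1,6) w=11 (creates cycle)
  Skip (0,6) w=14 (creates cycle)
  Skip (2,3) w=14 (creates cycle)
  Skip (0,1) w=15 (creates cycle)
MST weight = 25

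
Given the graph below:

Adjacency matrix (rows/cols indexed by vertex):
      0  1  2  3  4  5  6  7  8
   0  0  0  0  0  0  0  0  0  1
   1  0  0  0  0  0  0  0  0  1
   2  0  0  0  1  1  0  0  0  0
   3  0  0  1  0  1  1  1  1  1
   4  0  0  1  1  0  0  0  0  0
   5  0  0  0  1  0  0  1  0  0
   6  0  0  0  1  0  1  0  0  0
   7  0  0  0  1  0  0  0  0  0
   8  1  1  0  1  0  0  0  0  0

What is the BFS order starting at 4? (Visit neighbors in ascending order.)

BFS from vertex 4 (neighbors processed in ascending order):
Visit order: 4, 2, 3, 5, 6, 7, 8, 0, 1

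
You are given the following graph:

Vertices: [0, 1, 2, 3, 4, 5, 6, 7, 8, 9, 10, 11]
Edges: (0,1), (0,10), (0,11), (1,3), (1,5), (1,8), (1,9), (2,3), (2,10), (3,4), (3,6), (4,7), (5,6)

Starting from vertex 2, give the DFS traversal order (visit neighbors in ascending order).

DFS from vertex 2 (neighbors processed in ascending order):
Visit order: 2, 3, 1, 0, 10, 11, 5, 6, 8, 9, 4, 7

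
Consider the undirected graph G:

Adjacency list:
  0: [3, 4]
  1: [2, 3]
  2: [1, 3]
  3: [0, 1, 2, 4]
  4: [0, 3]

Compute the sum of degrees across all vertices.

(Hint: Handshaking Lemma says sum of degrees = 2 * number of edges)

Count edges: 6 edges.
By Handshaking Lemma: sum of degrees = 2 * 6 = 12.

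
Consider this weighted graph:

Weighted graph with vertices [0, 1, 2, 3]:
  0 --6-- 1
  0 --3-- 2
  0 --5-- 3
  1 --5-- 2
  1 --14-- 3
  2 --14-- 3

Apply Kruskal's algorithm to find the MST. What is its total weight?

Applying Kruskal's algorithm (sort edges by weight, add if no cycle):
  Add (0,2) w=3
  Add (0,3) w=5
  Add (1,2) w=5
  Skip (0,1) w=6 (creates cycle)
  Skip (1,3) w=14 (creates cycle)
  Skip (2,3) w=14 (creates cycle)
MST weight = 13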